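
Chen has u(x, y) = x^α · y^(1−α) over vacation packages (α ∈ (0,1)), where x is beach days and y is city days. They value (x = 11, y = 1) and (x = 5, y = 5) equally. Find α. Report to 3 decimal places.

Indifference: 11^α · 1^(1−α) = 5^α · 5^(1−α).
(11/5)^α = (5/1)^(1−α); take logs: α·ln(11/5) = (1−α)·ln(5/1), i.e. α·0.788457 = (1−α)·1.609438.
So α/(1−α) = (1.609438)/(0.788457) = 2.041250, and α = 2.041250/3.041250 ≈ 0.671.

α ≈ 0.671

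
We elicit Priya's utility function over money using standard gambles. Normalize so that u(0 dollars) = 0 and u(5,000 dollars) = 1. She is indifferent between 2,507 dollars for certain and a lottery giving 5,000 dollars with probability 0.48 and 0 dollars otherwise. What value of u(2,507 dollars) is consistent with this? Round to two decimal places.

By the standard-gamble method, u(2,507 dollars) is just the indifference probability on the best outcome: 0.48.

0.48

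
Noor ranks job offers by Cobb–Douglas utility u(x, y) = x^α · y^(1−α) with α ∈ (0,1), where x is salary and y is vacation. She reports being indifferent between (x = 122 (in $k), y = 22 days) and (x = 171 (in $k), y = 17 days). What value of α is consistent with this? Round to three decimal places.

α ≈ 0.433

Set the two utilities equal: 122^α·22^(1−α) = 171^α·17^(1−α).
(122/171)^α = (17/22)^(1−α); take logs: α·ln(122/171) = (1−α)·ln(17/22), i.e. α·-0.337643 = (1−α)·-0.257829.
Thus α·(-0.595472) = -0.257829, so α = -0.257829/-0.595472 ≈ 0.433.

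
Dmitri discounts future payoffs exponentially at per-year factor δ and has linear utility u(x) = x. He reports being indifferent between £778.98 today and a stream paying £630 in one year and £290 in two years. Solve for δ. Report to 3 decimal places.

The stream is worth 630δ + 290δ² today, so 630δ + 290δ² = 778.98.
That is, 290δ² + 630δ − 778.98 = 0, a quadratic in δ.
The positive root is δ = [−630 + √(630² + 4·290·778.98)] / (2·290) = (−630 + 1140.402)/580 ≈ 0.880.

δ ≈ 0.880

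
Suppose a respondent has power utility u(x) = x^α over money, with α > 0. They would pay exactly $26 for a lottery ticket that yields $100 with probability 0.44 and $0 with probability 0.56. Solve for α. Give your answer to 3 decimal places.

Since u(0) = 0, the lottery's EU is 0.44·100^α.
Indifference: 26^α = 0.44·100^α, so (26/100)^α = 0.44.
Take logs: α = ln 0.44 / ln(26/100) ≈ 0.60945.

α ≈ 0.609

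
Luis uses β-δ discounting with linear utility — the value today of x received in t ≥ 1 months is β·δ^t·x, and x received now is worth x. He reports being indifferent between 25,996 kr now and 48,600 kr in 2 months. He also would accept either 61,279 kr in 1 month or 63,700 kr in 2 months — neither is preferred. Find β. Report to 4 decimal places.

β ≈ 0.5780

From the later pair, β·δ^1·61279 = β·δ^2·63700; dividing through, δ = 61279/63700 = 0.96199.
The first indifference: 25996 = β·δ^2·48600, so β = 25996/(δ^2·48600) = 25996/(0.92543·48600) ≈ 0.5780.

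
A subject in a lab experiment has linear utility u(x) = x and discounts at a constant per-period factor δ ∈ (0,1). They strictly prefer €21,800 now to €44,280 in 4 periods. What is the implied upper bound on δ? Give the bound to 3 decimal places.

δ < 0.838

Under u(x) = x this choice says 21800 > δ^4·44280.
Hence δ^4 < 21800/44280 = 0.49232, and x ↦ x^(1/4) is increasing on (0,∞).
δ < (21800/44280)^(1/4) ≈ 0.838.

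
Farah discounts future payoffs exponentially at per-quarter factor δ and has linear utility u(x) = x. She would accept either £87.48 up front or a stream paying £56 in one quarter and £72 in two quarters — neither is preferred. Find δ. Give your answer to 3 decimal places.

δ ≈ 0.780

Present value of the stream is 56·δ + 72·δ². Indifference gives 56δ + 72δ² = 87.48.
Rearranged: 72δ² + 56δ − 87.48 = 0.
By the quadratic formula (taking the positive root), δ = (−56 + √28330.24) / 144 ≈ 0.780.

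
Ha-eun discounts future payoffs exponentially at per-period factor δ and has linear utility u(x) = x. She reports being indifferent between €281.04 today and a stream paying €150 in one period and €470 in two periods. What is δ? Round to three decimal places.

Present value of the stream is 150·δ + 470·δ². Indifference gives 150δ + 470δ² = 281.04.
So 470δ² + 150δ − 281.04 = 0.
By the quadratic formula (taking the positive root), δ = (−150 + √550855.20) / 940 ≈ 0.630.

δ ≈ 0.630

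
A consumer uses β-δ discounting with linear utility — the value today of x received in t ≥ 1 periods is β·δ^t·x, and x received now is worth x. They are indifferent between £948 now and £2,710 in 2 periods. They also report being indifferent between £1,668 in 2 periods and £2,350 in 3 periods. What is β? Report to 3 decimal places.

β ≈ 0.694

The second indifference involves only future payoffs, so β cancels: β·δ^2·1668 = β·δ^3·2350, giving δ = 1668/2350 = 0.70979.
Now use the now-vs-future pair: 948 = β·δ^2·2710 gives β = 948/(0.50380·2710) ≈ 0.694.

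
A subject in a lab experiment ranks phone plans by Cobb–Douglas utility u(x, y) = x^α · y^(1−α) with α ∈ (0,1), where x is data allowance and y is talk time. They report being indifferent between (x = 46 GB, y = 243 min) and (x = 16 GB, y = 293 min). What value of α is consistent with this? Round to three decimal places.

The Cobb–Douglas utilities coincide, so 46^α·243^(1−α) = 16^α·293^(1−α).
Taking logs: α·ln 46 + (1−α)·ln 243 = α·ln 16 + (1−α)·ln 293, i.e. α·1.056053 = (1−α)·0.187111.
With A = 1.056053 and B = 0.187111: α·A = (1−α)·B, so α = B/(A+B) = 0.187111/1.243164 ≈ 0.151.

α ≈ 0.151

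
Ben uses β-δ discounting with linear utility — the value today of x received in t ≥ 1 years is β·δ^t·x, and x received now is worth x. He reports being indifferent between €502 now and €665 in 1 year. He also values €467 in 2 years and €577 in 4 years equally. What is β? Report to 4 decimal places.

Both payoffs in the second observation are in the future, so β drops out: δ^2·467 = δ^4·577 ⇒ δ^2 = 467/577 = 0.80936, so δ = 0.89964.
Substituting δ into 502 = β·δ·665: β = 502/(598.263) ≈ 0.8391.

β ≈ 0.8391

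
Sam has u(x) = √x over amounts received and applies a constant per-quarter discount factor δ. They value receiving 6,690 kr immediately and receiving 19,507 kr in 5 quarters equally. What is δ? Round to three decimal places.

δ ≈ 0.899

The payoff in 5 quarters is discounted by δ^5, so u(6690) = δ^5·u(19507) and δ^5 = u(6690)/u(19507).
Since u(x) = √x, δ^5 = √(6690/19507) = 0.58562.
Hence δ = (0.58562)^(1/5) = 0.89851.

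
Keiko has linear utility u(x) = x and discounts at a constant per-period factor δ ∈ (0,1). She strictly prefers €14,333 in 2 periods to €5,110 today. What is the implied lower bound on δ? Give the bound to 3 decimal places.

δ > 0.597

Under u(x) = x this choice says 5110 < δ^2·14333.
Hence δ^2 > 5110/14333 = 0.35652, and x ↦ x^(1/2) is increasing on (0,∞).
δ > 0.35652^(1/2) = 0.597.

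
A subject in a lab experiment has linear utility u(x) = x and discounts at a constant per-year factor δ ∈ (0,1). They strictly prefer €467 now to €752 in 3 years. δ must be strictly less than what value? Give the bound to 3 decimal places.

Under u(x) = x this choice says 467 > δ^3·752.
Dividing by 752: δ^3 < 0.62101. Both sides are positive, so the cube root keeps the direction.
δ < 0.62101^(1/3) = 0.853.

δ < 0.853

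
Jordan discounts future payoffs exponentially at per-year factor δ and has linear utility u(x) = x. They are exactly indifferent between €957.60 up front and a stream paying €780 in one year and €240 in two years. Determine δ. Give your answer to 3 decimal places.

δ ≈ 0.950

Present value of the stream is 780·δ + 240·δ². Indifference gives 780δ + 240δ² = 957.60.
So 240δ² + 780δ − 957.60 = 0.
The positive root is δ = [−780 + √(780² + 4·240·957.60)] / (2·240) = (−780 + 1236.000)/480 ≈ 0.950.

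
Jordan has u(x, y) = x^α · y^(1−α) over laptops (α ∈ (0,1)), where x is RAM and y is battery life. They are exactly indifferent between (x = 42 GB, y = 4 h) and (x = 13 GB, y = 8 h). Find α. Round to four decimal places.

The Cobb–Douglas utilities coincide, so 42^α·4^(1−α) = 13^α·8^(1−α).
Rearrange to (42/13)^α = (8/4)^(1−α) and take logs: α·1.1727203 = (1−α)·0.6931472.
With A = 1.1727203 and B = 0.6931472: α·A = (1−α)·B, so α = B/(A+B) = 0.6931472/1.8658675 ≈ 0.3715.

α ≈ 0.3715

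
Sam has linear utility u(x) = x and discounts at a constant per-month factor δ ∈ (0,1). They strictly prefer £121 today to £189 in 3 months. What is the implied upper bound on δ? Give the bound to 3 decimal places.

δ < 0.862

The preference means 121 > δ^3·189.
Hence δ^3 < 121/189 = 0.64021, and x ↦ x^(1/3) is increasing on (0,∞).
δ < (121/189)^(1/3) ≈ 0.862.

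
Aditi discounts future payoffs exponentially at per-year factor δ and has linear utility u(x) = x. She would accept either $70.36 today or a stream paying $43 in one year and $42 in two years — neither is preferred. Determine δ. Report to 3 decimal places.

Equating present values: 70.36 = 43δ + 42δ².
That is, 42δ² + 43δ − 70.36 = 0, a quadratic in δ.
δ = (−43 + √(43² + 4·42·70.36)) / (2·42) = (−43 + √13669.48) / 84 ≈ 0.880.

δ ≈ 0.880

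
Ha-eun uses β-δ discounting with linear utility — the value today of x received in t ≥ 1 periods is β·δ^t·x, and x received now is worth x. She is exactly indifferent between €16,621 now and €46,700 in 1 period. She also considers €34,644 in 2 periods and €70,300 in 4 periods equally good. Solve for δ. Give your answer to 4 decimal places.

The second indifference involves only future payoffs, so β cancels: β·δ^2·34644 = β·δ^4·70300, giving δ^2 = 34644/70300 = 0.49280, so δ = 0.70200.

δ ≈ 0.7020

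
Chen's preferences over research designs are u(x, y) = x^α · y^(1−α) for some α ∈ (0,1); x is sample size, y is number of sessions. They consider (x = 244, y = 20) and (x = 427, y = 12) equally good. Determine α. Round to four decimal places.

The Cobb–Douglas utilities coincide, so 244^α·20^(1−α) = 427^α·12^(1−α).
(244/427)^α = (12/20)^(1−α); take logs: α·ln(244/427) = (1−α)·ln(12/20), i.e. α·-0.5596158 = (1−α)·-0.5108256.
Thus α·(-1.0704414) = -0.5108256, so α = -0.5108256/-1.0704414 ≈ 0.4772.

α ≈ 0.4772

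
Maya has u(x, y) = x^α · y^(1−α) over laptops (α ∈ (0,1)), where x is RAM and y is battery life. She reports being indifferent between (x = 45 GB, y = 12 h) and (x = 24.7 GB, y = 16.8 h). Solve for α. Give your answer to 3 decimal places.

Set the two utilities equal: 45^α·12^(1−α) = 24.7^α·16.8^(1−α).
Rearrange to (45/24.7)^α = (16.8/12)^(1−α) and take logs: α·0.599859 = (1−α)·0.336472.
So α/(1−α) = (0.336472)/(0.599859) = 0.560918, and α = 0.560918/1.560918 ≈ 0.359.

α ≈ 0.359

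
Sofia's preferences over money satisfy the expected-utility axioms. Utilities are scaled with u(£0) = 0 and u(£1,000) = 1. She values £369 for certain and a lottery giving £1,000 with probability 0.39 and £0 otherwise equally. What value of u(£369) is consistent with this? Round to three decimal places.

u(£369) equals the lottery's expected utility: 0.39·1 + 0.61·0 = 0.39.

0.390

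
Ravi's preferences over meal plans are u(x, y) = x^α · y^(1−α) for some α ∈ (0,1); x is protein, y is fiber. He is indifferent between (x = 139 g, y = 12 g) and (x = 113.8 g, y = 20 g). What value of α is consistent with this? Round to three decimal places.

α ≈ 0.719

Indifference: 139^α · 12^(1−α) = 113.8^α · 20^(1−α).
(139/113.8)^α = (20/12)^(1−α); take logs: α·ln(139/113.8) = (1−α)·ln(20/12), i.e. α·0.200031 = (1−α)·0.510826.
Thus α·(0.710857) = 0.510826, so α = 0.510826/0.710857 ≈ 0.719.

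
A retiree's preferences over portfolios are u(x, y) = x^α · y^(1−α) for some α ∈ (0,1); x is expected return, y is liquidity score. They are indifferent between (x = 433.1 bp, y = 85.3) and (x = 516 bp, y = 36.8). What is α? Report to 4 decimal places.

The Cobb–Douglas utilities coincide, so 433.1^α·85.3^(1−α) = 516^α·36.8^(1−α).
(433.1/516)^α = (36.8/85.3)^(1−α); take logs: α·ln(433.1/516) = (1−α)·ln(36.8/85.3), i.e. α·-0.1751381 = (1−α)·-0.8406766.
So α/(1−α) = (-0.8406766)/(-0.1751381) = 4.8000783, and α = 4.8000783/5.8000783 ≈ 0.8276.

α ≈ 0.8276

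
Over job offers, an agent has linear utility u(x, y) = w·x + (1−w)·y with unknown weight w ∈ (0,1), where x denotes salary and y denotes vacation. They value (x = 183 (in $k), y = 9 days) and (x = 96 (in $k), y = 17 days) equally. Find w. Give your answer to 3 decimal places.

u(183,9) = u(96,17) means w·183 + (1−w)·9 = w·96 + (1−w)·17.
Collecting terms: w·87 = (1−w)·8.
The marginal rate of substitution is 8/87, so w = 8/(87+8) = 0.084.

w = 0.084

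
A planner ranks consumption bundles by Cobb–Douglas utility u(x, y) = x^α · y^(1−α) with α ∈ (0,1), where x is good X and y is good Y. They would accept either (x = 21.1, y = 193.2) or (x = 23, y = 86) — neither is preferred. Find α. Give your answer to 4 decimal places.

The Cobb–Douglas utilities coincide, so 21.1^α·193.2^(1−α) = 23^α·86^(1−α).
Rearrange to (21.1/23)^α = (86/193.2)^(1−α) and take logs: α·-0.0862212 = (1−α)·-0.8093786.
Thus α·(-0.8955998) = -0.8093786, so α = -0.8093786/-0.8955998 ≈ 0.9037.

α ≈ 0.9037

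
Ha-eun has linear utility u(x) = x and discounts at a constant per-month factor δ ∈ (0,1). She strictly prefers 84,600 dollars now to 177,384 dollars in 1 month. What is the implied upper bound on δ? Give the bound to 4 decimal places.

Comparing present values: 84600 > δ·177384.
So δ < 84600/177384 = 0.47693.

δ < 0.4769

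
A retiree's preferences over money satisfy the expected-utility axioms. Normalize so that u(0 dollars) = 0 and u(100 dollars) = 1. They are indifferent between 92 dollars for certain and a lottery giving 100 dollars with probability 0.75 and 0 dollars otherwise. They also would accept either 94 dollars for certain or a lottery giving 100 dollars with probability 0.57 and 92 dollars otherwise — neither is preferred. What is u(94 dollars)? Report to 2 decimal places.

0.89

The first gamble pins u(92 dollars): it must equal 0.75·1 + 0.25·0 = 0.75.
The second indifference gives u(94 dollars) = 0.57·u(100 dollars) + 0.43·u(92 dollars) = 0.57·1.00 + 0.43·0.75 = 0.8925.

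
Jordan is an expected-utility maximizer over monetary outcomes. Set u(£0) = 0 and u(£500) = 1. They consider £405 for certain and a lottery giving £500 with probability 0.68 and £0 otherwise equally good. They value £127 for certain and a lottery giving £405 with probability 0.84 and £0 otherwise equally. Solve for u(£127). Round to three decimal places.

From the first indifference, u(£405) = 0.68·u(£500) + 0.32·u(£0) = 0.68·1 + 0.32·0 = 0.68.
Chaining: u(£127) = 0.84·0.68 + 0.16·0.00 = 0.5712.

0.571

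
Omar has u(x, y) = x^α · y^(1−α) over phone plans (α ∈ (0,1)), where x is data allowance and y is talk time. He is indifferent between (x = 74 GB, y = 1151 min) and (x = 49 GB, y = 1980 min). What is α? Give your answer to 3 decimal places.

The Cobb–Douglas utilities coincide, so 74^α·1151^(1−α) = 49^α·1980^(1−α).
Rearrange to (74/49)^α = (1980/1151)^(1−α) and take logs: α·0.412245 = (1−α)·0.542466.
Thus α·(0.954711) = 0.542466, so α = 0.542466/0.954711 ≈ 0.568.

α ≈ 0.568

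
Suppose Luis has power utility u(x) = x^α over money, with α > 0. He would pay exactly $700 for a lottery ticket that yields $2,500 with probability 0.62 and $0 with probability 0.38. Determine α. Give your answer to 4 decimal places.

α ≈ 0.3755

The lottery's expected utility is 0.62·u(2500) + 0.38·u(0) = 0.62·2500^α (since u(0) = 0 for α > 0).
Setting u(700) equal to that: 700^α = 0.62·2500^α ⇒ (700/2500)^α = 0.62.
Taking logs: α·ln(700/2500) = ln(0.62), so α = -0.4780358 / -1.2729657 ≈ 0.3755.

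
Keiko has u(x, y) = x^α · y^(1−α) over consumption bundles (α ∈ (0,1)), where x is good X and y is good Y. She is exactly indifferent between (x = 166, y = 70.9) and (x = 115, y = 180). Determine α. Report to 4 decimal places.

α ≈ 0.7174

Set the two utilities equal: 166^α·70.9^(1−α) = 115^α·180^(1−α).
Rearrange to (166/115)^α = (180/70.9)^(1−α) and take logs: α·0.3670557 = (1−α)·0.9316864.
So α/(1−α) = (0.9316864)/(0.3670557) = 2.5382698, and α = 2.5382698/3.5382698 ≈ 0.7174.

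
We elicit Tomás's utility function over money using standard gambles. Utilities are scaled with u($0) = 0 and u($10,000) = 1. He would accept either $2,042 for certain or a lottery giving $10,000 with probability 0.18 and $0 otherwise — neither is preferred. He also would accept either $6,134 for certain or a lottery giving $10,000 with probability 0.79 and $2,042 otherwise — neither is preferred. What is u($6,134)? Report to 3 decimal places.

0.828

First, u($2,042) = 0.18·u($10,000) + 0.82·u($0) = 0.18.
Then u($6,134) = 0.79·u($10,000) + 0.21·u($2,042) = 0.79·1.00 + 0.21·0.18 = 0.8278.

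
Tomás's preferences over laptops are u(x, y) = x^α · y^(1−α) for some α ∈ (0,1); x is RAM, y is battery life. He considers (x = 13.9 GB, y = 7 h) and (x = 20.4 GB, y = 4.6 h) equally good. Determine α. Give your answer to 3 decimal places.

Indifference: 13.9^α · 7^(1−α) = 20.4^α · 4.6^(1−α).
Rearrange to (13.9/20.4)^α = (4.6/7)^(1−α) and take logs: α·-0.383646 = (1−α)·-0.419854.
Thus α·(-0.803500) = -0.419854, so α = -0.419854/-0.803500 ≈ 0.523.

α ≈ 0.523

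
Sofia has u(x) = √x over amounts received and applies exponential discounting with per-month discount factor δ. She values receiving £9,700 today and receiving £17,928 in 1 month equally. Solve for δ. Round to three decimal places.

Equating discounted utilities: u(9700) = δ·u(17928) ⇒ δ = u(9700)/u(17928).
With u(x) = √x: δ = √9700/√17928 = √(9700/17928) = 0.73556.

δ ≈ 0.736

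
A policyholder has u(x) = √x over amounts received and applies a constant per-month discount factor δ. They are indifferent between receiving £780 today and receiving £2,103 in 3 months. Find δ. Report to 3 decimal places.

δ ≈ 0.848

Equating discounted utilities: u(780) = δ^3·u(2103) ⇒ δ^3 = u(780)/u(2103).
With u(x) = √x: δ^3 = √780/√2103 = √(780/2103) = 0.60901.
Hence δ = (0.60901)^(1/3) = 0.84764.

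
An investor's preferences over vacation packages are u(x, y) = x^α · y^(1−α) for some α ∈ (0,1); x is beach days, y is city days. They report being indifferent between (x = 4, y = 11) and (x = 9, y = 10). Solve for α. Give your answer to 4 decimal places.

α ≈ 0.1052

Set the two utilities equal: 4^α·11^(1−α) = 9^α·10^(1−α).
Taking logs: α·ln 4 + (1−α)·ln 11 = α·ln 9 + (1−α)·ln 10, i.e. α·-0.8109302 = (1−α)·-0.0953102.
Thus α·(-0.9062404) = -0.0953102, so α = -0.0953102/-0.9062404 ≈ 0.1052.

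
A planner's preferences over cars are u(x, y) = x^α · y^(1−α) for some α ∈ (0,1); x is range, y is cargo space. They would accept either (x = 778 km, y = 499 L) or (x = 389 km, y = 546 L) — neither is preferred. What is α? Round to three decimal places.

The Cobb–Douglas utilities coincide, so 778^α·499^(1−α) = 389^α·546^(1−α).
Taking logs: α·ln 778 + (1−α)·ln 499 = α·ln 389 + (1−α)·ln 546, i.e. α·0.693147 = (1−α)·0.090013.
With A = 0.693147 and B = 0.090013: α·A = (1−α)·B, so α = B/(A+B) = 0.090013/0.783160 ≈ 0.115.

α ≈ 0.115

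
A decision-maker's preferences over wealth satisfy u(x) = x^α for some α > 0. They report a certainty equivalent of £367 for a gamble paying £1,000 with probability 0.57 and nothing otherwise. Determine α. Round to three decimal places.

α ≈ 0.561

EU(lottery) = 0.57·1000^α + 0.43·0 = 0.57·1000^α.
Equating: 367^α = 0.57·1000^α, i.e. 0.3670^α = 0.57.
Take logs: α = ln 0.57 / ln(367/1000) ≈ 0.56078.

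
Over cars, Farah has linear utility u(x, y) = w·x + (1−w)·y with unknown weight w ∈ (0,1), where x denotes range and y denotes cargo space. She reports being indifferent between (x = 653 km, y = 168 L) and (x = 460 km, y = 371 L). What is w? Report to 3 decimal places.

w = 0.513

u(653,168) = u(460,371) means w·653 + (1−w)·168 = w·460 + (1−w)·371.
w·(653−460) = (1−w)·(371−168), i.e. w·193 = (1−w)·203.
Hence w = 203/(193+203) = 203/396 = 0.513.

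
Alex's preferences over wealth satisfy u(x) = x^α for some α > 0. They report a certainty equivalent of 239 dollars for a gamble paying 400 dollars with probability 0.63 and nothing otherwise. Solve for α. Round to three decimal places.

Since u(0) = 0, the lottery's EU is 0.63·400^α.
Equating: 239^α = 0.63·400^α, i.e. 0.5975^α = 0.63.
α = ln(0.63) / ln(239/400) = -0.462035/-0.515001 ≈ 0.897.

α ≈ 0.897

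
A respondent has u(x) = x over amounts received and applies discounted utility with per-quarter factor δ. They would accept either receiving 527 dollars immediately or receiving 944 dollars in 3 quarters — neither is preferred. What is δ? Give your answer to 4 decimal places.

δ ≈ 0.8234

Indifference means u(527) = δ^3 · u(944), so δ^3 = u(527)/u(944).
With u(x) = x: δ^3 = 527/944 = 0.55826.
Taking the cube root: δ = 0.55826^(1/3) ≈ 0.8234.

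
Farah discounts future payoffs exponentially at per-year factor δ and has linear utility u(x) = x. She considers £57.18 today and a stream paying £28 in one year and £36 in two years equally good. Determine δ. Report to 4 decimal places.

δ ≈ 0.9300

Present value of the stream is 28·δ + 36·δ². Indifference gives 28δ + 36δ² = 57.18.
That is, 36δ² + 28δ − 57.18 = 0, a quadratic in δ.
δ = (−28 + √(28² + 4·36·57.18)) / (2·36) = (−28 + √9017.92) / 72 ≈ 0.9300.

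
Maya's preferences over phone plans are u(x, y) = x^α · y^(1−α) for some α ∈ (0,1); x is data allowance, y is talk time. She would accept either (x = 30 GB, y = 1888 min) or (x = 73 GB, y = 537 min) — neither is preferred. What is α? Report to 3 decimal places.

α ≈ 0.586

Set the two utilities equal: 30^α·1888^(1−α) = 73^α·537^(1−α).
Rearrange to (30/73)^α = (537/1888)^(1−α) and take logs: α·-0.889262 = (1−α)·-1.257275.
Thus α·(-2.146537) = -1.257275, so α = -1.257275/-2.146537 ≈ 0.586.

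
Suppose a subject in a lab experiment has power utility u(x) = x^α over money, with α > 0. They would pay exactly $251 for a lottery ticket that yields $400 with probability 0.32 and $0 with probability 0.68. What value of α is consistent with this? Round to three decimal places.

α ≈ 2.445

Since u(0) = 0, the lottery's EU is 0.32·400^α.
Equating: 251^α = 0.32·400^α, i.e. 0.6275^α = 0.32.
α = ln(0.32) / ln(251/400) = -1.139434/-0.466012 ≈ 2.445.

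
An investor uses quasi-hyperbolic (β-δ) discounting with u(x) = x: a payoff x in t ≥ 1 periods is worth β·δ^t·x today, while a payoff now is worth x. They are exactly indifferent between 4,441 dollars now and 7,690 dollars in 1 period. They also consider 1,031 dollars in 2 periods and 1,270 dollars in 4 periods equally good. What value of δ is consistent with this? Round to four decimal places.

δ ≈ 0.9010

From the later pair, β·δ^2·1031 = β·δ^4·1270; dividing through, δ^2 = 1031/1270 = 0.81181, so δ = 0.90101.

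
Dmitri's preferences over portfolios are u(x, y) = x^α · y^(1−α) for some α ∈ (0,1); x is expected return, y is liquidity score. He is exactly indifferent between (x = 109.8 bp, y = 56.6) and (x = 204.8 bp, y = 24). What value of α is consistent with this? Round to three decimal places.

α ≈ 0.579

The Cobb–Douglas utilities coincide, so 109.8^α·56.6^(1−α) = 204.8^α·24^(1−α).
Rearrange to (109.8/204.8)^α = (24/56.6)^(1−α) and take logs: α·-0.623373 = (1−α)·-0.857955.
So α/(1−α) = (-0.857955)/(-0.623373) = 1.376311, and α = 1.376311/2.376311 ≈ 0.579.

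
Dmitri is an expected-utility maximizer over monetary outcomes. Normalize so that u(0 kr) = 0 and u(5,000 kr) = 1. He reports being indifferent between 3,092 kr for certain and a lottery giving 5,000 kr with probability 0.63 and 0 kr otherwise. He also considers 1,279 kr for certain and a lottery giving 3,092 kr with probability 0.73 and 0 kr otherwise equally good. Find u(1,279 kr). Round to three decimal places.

First, u(3,092 kr) = 0.63·u(5,000 kr) + 0.37·u(0 kr) = 0.63.
Chaining: u(1,279 kr) = 0.73·0.63 + 0.27·0.00 = 0.4599.

0.460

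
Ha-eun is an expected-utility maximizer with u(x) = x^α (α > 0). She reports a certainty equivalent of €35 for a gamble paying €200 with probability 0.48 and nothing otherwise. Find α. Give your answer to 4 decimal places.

α ≈ 0.4211

Since u(0) = 0, the lottery's EU is 0.48·200^α.
Equating: 35^α = 0.48·200^α, i.e. 0.1750^α = 0.48.
α = ln(0.48) / ln(35/200) = -0.7339692/-1.7429693 ≈ 0.4211.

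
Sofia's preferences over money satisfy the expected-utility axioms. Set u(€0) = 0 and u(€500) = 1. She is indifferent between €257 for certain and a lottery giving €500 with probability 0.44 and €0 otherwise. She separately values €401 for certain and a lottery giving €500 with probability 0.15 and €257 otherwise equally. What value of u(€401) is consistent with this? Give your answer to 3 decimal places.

0.524

The first gamble pins u(€257): it must equal 0.44·1 + 0.56·0 = 0.44.
Chaining: u(€401) = 0.15·1.00 + 0.85·0.44 = 0.5240.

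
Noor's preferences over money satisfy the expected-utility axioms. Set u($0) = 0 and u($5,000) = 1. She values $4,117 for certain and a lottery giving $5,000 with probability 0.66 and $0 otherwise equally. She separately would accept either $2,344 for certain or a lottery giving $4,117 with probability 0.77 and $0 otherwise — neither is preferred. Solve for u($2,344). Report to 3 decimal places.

0.508

First, u($4,117) = 0.66·u($5,000) + 0.34·u($0) = 0.66.
Chaining: u($2,344) = 0.77·0.66 + 0.23·0.00 = 0.5082.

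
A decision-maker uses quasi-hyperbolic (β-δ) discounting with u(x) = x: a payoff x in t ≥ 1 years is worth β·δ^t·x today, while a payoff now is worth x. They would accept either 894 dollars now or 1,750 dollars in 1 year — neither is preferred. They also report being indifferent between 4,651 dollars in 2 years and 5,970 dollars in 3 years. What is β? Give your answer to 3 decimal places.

Both payoffs in the second observation are in the future, so β drops out: δ^2·4651 = δ^3·5970 ⇒ δ = 4651/5970 = 0.77906.
The first indifference: 894 = β·δ·1750, so β = 894/(δ·1750) = 894/(0.77906·1750) ≈ 0.656.

β ≈ 0.656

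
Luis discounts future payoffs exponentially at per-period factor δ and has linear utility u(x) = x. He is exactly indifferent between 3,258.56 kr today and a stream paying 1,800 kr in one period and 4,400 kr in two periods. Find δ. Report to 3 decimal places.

δ ≈ 0.680

Equating present values: 3258.56 = 1800δ + 4400δ².
That is, 4400δ² + 1800δ − 3258.56 = 0, a quadratic in δ.
By the quadratic formula (taking the positive root), δ = (−1800 + √60590656.00) / 8800 ≈ 0.680.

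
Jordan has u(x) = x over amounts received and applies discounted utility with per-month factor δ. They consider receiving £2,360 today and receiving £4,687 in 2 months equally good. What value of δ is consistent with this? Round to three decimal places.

δ ≈ 0.710

Equating discounted utilities: u(2360) = δ^2·u(4687) ⇒ δ^2 = u(2360)/u(4687).
With u(x) = x: δ^2 = 2360/4687 = 0.50352.
Hence δ = (0.50352)^(1/2) = 0.70959.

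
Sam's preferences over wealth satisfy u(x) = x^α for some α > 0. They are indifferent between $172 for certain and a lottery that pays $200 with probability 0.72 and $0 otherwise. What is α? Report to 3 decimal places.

The lottery's expected utility is 0.72·u(200) + 0.28·u(0) = 0.72·200^α (since u(0) = 0 for α > 0).
Indifference: 172^α = 0.72·200^α, so (172/200)^α = 0.72.
Taking logs: α·ln(172/200) = ln(0.72), so α = -0.328504 / -0.150823 ≈ 2.178.

α ≈ 2.178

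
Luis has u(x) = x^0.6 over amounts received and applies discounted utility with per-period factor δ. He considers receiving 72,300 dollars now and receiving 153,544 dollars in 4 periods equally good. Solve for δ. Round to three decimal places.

Equating discounted utilities: u(72300) = δ^4·u(153544) ⇒ δ^4 = u(72300)/u(153544).
Since u(x) = x^0.6, δ^4 = (72300/153544)^0.6 = 0.47087^0.6 = 0.63642.
Taking the 4th root: δ = 0.63642^(1/4) ≈ 0.893.

δ ≈ 0.893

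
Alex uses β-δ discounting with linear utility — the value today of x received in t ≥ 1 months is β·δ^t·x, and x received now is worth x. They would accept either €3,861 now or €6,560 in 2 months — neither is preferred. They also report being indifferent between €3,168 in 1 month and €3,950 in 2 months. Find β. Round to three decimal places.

β ≈ 0.915

The second indifference involves only future payoffs, so β cancels: β·δ^1·3168 = β·δ^2·3950, giving δ = 3168/3950 = 0.80203.
Now use the now-vs-future pair: 3861 = β·δ^2·6560 gives β = 3861/(0.64324·6560) ≈ 0.915.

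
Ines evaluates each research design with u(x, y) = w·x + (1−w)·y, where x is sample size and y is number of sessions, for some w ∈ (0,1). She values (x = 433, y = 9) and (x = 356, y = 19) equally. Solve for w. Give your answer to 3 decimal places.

Indifference: w·433 + (1−w)·9 = w·356 + (1−w)·19.
Collecting terms: w·77 = (1−w)·10.
Hence w = 10/(77+10) = 10/87 = 0.115.

w = 0.115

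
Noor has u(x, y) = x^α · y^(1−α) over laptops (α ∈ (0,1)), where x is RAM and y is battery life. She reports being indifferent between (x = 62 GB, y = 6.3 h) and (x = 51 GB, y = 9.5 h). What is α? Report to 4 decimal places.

α ≈ 0.6777

Set the two utilities equal: 62^α·6.3^(1−α) = 51^α·9.5^(1−α).
(62/51)^α = (9.5/6.3)^(1−α); take logs: α·ln(62/51) = (1−α)·ln(9.5/6.3), i.e. α·0.1953088 = (1−α)·0.4107422.
With A = 0.1953088 and B = 0.4107422: α·A = (1−α)·B, so α = B/(A+B) = 0.4107422/0.6060510 ≈ 0.6777.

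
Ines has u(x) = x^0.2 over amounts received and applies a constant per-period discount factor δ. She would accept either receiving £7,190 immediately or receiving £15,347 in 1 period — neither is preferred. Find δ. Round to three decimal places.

Indifference means u(7190) = δ · u(15347), so δ = u(7190)/u(15347).
Since u(x) = x^0.2, δ = (7190/15347)^0.2 = 0.46850^0.2 = 0.85929.

δ ≈ 0.859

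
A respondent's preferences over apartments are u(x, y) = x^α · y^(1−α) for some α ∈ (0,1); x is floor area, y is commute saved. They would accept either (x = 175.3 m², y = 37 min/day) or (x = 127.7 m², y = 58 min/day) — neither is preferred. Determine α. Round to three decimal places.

Indifference: 175.3^α · 37^(1−α) = 127.7^α · 58^(1−α).
Taking logs: α·ln 175.3 + (1−α)·ln 37 = α·ln 127.7 + (1−α)·ln 58, i.e. α·0.316815 = (1−α)·0.449525.
Thus α·(0.766340) = 0.449525, so α = 0.449525/0.766340 ≈ 0.587.

α ≈ 0.587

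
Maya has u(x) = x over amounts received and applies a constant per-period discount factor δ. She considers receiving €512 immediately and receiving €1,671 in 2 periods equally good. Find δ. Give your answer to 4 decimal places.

The payoff in 2 periods is discounted by δ^2, so u(512) = δ^2·u(1671) and δ^2 = u(512)/u(1671).
With u(x) = x: δ^2 = 512/1671 = 0.30640.
Hence δ = (0.30640)^(1/2) = 0.553537.

δ ≈ 0.5535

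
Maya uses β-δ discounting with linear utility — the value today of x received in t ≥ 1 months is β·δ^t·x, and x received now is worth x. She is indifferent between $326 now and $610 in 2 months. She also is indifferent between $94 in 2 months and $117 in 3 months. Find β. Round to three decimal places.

From the later pair, β·δ^2·94 = β·δ^3·117; dividing through, δ = 94/117 = 0.80342.
Substituting δ into 326 = β·δ^2·610: β = 326/(393.744) ≈ 0.828.

β ≈ 0.828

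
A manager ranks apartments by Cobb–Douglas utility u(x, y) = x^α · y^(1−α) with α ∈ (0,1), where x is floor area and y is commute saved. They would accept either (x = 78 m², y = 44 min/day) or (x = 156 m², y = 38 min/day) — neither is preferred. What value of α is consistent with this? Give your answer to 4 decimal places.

Indifference: 78^α · 44^(1−α) = 156^α · 38^(1−α).
Rearrange to (78/156)^α = (38/44)^(1−α) and take logs: α·-0.6931472 = (1−α)·-0.1466035.
With A = -0.6931472 and B = -0.1466035: α·A = (1−α)·B, so α = B/(A+B) = -0.1466035/-0.8397507 ≈ 0.1746.

α ≈ 0.1746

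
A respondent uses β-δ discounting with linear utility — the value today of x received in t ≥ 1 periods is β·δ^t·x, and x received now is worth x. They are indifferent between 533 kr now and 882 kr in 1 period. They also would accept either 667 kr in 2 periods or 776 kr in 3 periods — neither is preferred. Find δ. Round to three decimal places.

The second indifference involves only future payoffs, so β cancels: β·δ^2·667 = β·δ^3·776, giving δ = 667/776 = 0.85954.

δ ≈ 0.860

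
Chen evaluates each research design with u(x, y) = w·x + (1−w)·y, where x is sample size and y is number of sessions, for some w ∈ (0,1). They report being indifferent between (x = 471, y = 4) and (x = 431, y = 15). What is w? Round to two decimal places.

w = 0.22

Equating utilities: w·471 + (1−w)·4 = w·431 + (1−w)·15.
Rearranging, 40·w − 11·(1−w) = 0.
The marginal rate of substitution is 11/40, so w = 11/(40+11) = 0.22.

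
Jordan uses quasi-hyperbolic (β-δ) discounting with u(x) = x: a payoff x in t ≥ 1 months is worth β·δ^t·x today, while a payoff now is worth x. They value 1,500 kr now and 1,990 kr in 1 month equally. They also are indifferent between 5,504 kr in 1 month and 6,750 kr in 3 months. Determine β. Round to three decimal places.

β ≈ 0.835

Both payoffs in the second observation are in the future, so β drops out: δ^1·5504 = δ^3·6750 ⇒ δ^2 = 5504/6750 = 0.81541, so δ = 0.90300.
Now use the now-vs-future pair: 1500 = β·δ·1990 gives β = 1500/(0.90300·1990) ≈ 0.835.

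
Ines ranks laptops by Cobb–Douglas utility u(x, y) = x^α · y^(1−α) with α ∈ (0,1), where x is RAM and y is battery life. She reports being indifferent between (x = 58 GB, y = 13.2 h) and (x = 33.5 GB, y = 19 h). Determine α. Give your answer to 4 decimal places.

α ≈ 0.3989

Indifference: 58^α · 13.2^(1−α) = 33.5^α · 19^(1−α).
Rearrange to (58/33.5)^α = (19/13.2)^(1−α) and take logs: α·0.5488976 = (1−α)·0.3642221.
Thus α·(0.9131197) = 0.3642221, so α = 0.3642221/0.9131197 ≈ 0.3989.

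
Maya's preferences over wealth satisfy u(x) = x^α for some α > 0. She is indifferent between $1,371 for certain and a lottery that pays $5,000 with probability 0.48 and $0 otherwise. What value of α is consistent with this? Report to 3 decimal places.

Since u(0) = 0, the lottery's EU is 0.48·5000^α.
Equating: 1371^α = 0.48·5000^α, i.e. 0.2742^α = 0.48.
Take logs: α = ln 0.48 / ln(1371/5000) ≈ 0.56725.

α ≈ 0.567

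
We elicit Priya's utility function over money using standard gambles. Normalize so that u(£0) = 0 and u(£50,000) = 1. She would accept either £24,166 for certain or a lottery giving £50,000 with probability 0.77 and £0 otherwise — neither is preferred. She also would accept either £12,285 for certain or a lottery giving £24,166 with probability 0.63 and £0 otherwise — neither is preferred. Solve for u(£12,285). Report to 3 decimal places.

0.485

The first gamble pins u(£24,166): it must equal 0.77·1 + 0.23·0 = 0.77.
The second indifference gives u(£12,285) = 0.63·u(£24,166) + 0.37·u(£0) = 0.63·0.77 + 0.37·0.00 = 0.4851.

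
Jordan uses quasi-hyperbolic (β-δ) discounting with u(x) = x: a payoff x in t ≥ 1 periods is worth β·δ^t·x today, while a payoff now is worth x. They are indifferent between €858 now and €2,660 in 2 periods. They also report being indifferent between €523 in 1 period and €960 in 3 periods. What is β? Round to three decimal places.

β ≈ 0.592

Both payoffs in the second observation are in the future, so β drops out: δ^1·523 = δ^3·960 ⇒ δ^2 = 523/960 = 0.54479, so δ = 0.73810.
The first indifference: 858 = β·δ^2·2660, so β = 858/(δ^2·2660) = 858/(0.54479·2660) ≈ 0.592.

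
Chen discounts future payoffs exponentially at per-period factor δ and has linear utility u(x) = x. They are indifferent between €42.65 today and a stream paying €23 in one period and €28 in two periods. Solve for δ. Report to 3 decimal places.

The stream is worth 23δ + 28δ² today, so 23δ + 28δ² = 42.65.
That is, 28δ² + 23δ − 42.65 = 0, a quadratic in δ.
By the quadratic formula (taking the positive root), δ = (−23 + √5305.80) / 56 ≈ 0.890.

δ ≈ 0.890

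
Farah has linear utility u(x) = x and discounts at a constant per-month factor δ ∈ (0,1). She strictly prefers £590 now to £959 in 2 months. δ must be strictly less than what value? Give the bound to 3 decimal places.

δ < 0.784

Comparing present values: 590 > δ^2·959.
Hence δ^2 < 590/959 = 0.61522, and x ↦ x^(1/2) is increasing on (0,∞).
δ < (590/959)^(1/2) ≈ 0.784.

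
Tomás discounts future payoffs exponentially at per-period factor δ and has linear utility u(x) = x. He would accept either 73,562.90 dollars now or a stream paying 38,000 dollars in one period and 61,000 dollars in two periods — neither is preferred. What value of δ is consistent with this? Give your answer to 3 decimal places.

δ ≈ 0.830

Present value of the stream is 38000·δ + 61000·δ². Indifference gives 38000δ + 61000δ² = 73562.90.
Rearranged: 61000δ² + 38000δ − 73562.90 = 0.
The positive root is δ = [−38000 + √(38000² + 4·61000·73562.90)] / (2·61000) = (−38000 + 139260.000)/122000 ≈ 0.830.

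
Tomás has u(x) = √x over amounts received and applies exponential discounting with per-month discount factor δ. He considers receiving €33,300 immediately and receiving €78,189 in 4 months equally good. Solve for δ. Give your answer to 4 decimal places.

δ ≈ 0.8988

The payoff in 4 months is discounted by δ^4, so u(33300) = δ^4·u(78189) and δ^4 = u(33300)/u(78189).
Since u(x) = √x, δ^4 = √(33300/78189) = 0.65260.
Hence δ = (0.65260)^(1/4) = 0.898798.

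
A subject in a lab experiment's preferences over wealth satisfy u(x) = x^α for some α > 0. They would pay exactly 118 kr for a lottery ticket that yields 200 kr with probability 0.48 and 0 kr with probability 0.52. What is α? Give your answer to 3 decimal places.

EU(lottery) = 0.48·200^α + 0.52·0 = 0.48·200^α.
Indifference: 118^α = 0.48·200^α, so (118/200)^α = 0.48.
Take logs: α = ln 0.48 / ln(118/200) ≈ 1.39106.

α ≈ 1.391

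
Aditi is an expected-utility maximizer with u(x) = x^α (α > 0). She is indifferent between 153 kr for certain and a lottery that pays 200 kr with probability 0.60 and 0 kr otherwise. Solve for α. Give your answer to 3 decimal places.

EU(lottery) = 0.60·200^α + 0.40·0 = 0.60·200^α.
Indifference: 153^α = 0.60·200^α, so (153/200)^α = 0.60.
Taking logs: α·ln(153/200) = ln(0.60), so α = -0.510826 / -0.267879 ≈ 1.907.

α ≈ 1.907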